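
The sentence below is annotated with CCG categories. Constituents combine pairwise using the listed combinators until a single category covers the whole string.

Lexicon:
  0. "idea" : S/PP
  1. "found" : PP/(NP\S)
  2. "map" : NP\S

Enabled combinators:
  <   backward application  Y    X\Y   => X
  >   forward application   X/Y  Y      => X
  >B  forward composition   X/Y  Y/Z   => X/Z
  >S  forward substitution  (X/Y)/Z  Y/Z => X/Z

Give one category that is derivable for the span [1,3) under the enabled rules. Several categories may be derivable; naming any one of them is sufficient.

[0,3] S   >
  [0,1] "idea" : S/PP
  [1,3] PP   >
    [1,2] "found" : PP/(NP\S)
    [2,3] "map" : NP\S

PP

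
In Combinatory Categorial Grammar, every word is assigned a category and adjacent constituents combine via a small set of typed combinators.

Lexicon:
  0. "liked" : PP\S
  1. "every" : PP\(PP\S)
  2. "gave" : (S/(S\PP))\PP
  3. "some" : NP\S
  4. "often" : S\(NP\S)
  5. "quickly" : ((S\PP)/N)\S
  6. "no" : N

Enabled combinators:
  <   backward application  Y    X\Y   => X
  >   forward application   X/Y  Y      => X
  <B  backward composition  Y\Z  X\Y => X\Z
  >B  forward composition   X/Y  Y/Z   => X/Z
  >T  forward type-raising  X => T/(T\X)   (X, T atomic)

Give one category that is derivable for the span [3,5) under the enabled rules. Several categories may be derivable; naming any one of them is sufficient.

[0,7] S   >
  [0,3] S/(S\PP)   <
    [0,2] PP   <
      [0,1] "liked" : PP\S
      [1,2] "every" : PP\(PP\S)
    [2,3] "gave" : (S/(S\PP))\PP
  [3,7] S\PP   >
    [3,6] (S\PP)/N   <
      [3,5] S   <
        [3,4] "some" : NP\S
        [4,5] "often" : S\(NP\S)
      [5,6] "quickly" : ((S\PP)/N)\S
    [6,7] "no" : N

S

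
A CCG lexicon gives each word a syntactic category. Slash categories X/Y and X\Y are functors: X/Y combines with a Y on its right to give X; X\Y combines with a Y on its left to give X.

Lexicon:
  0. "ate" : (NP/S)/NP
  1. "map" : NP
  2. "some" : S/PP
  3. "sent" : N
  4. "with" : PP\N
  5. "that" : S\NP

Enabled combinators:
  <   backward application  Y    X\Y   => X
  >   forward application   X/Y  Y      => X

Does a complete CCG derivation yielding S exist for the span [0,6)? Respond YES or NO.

YES

[0,6] S   <
  [0,5] NP   >
    [0,2] NP/S   >
      [0,1] "ate" : (NP/S)/NP
      [1,2] "map" : NP
    [2,5] S   >
      [2,3] "some" : S/PP
      [3,5] PP   <
        [3,4] "sent" : N
        [4,5] "with" : PP\N
  [5,6] "that" : S\NP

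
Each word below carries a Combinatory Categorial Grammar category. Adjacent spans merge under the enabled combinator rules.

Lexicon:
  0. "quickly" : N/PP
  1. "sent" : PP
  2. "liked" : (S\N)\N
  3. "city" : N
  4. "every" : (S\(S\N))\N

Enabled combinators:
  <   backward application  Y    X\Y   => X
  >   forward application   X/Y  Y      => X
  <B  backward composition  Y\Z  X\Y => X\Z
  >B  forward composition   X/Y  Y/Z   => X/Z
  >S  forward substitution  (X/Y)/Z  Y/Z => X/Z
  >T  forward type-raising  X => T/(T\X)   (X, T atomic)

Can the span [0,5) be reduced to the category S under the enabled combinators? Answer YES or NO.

[0,5] S   <
  [0,3] S\N   <
    [0,2] N   >
      [0,1] "quickly" : N/PP
      [1,2] "sent" : PP
    [2,3] "liked" : (S\N)\N
  [3,5] S\(S\N)   <
    [3,4] "city" : N
    [4,5] "every" : (S\(S\N))\N

YES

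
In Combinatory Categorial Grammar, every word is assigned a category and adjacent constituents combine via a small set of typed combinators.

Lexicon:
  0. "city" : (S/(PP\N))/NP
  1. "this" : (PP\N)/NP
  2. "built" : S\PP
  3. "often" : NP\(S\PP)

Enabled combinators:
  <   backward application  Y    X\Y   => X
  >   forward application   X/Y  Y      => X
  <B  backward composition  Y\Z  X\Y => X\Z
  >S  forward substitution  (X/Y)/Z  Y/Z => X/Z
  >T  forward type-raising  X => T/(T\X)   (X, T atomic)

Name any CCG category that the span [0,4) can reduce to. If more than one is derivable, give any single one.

S

[0,4] S   >
  [0,2] S/NP   >S
    [0,1] "city" : (S/(PP\N))/NP
    [1,2] "this" : (PP\N)/NP
  [2,4] NP   <
    [2,3] "built" : S\PP
    [3,4] "often" : NP\(S\PP)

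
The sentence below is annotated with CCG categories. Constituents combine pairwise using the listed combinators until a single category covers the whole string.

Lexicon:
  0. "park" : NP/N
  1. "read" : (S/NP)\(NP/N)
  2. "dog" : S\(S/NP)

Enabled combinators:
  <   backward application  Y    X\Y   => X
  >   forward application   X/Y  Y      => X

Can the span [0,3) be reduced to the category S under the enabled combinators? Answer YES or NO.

YES

[0,3] S   <
  [0,2] S/NP   <
    [0,1] "park" : NP/N
    [1,2] "read" : (S/NP)\(NP/N)
  [2,3] "dog" : S\(S/NP)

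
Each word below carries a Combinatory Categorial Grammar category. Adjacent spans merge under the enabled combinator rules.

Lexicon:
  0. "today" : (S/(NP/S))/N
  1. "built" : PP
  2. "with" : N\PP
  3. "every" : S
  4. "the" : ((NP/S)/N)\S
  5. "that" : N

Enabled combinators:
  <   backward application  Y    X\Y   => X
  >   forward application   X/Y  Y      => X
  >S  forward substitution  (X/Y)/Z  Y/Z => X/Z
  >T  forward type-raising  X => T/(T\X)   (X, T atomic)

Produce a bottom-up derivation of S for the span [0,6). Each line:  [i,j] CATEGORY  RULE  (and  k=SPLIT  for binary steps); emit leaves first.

[0,6] S   >
  [0,3] S/(NP/S)   >
    [0,1] "today" : (S/(NP/S))/N
    [1,3] N   >
      [1,2] N/(N\PP)   >T
        [1,2] "built" : PP
      [2,3] "with" : N\PP
  [3,6] NP/S   >
    [3,5] (NP/S)/N   <
      [3,4] "every" : S
      [4,5] "the" : ((NP/S)/N)\S
    [5,6] "that" : N

[0,1] (S/(NP/S))/N  lex  "today"
[1,2] PP  lex  "built"
[1,2] N/(N\PP)  >T
[2,3] N\PP  lex  "with"
[1,3] N  >  k=2
[0,3] S/(NP/S)  >  k=1
[3,4] S  lex  "every"
[4,5] ((NP/S)/N)\S  lex  "the"
[3,5] (NP/S)/N  <  k=4
[5,6] N  lex  "that"
[3,6] NP/S  >  k=5
[0,6] S  >  k=3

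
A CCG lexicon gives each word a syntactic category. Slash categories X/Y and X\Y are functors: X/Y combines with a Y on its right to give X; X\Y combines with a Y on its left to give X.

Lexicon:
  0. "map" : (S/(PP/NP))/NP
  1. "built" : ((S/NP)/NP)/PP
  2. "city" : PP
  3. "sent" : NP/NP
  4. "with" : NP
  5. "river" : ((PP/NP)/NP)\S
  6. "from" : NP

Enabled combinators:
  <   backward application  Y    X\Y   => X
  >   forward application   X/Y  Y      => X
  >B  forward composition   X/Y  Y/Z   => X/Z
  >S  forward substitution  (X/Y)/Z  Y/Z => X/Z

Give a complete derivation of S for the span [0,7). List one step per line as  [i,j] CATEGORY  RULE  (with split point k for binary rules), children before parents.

[0,1] (S/(PP/NP))/NP  lex  "map"
[1,2] ((S/NP)/NP)/PP  lex  "built"
[2,3] PP  lex  "city"
[1,3] (S/NP)/NP  >  k=2
[3,4] NP/NP  lex  "sent"
[1,4] S/NP  >S  k=3
[4,5] NP  lex  "with"
[1,5] S  >  k=4
[5,6] ((PP/NP)/NP)\S  lex  "river"
[1,6] (PP/NP)/NP  <  k=5
[0,6] S/NP  >S  k=1
[6,7] NP  lex  "from"
[0,7] S  >  k=6

[0,7] S   >
  [0,6] S/NP   >S
    [0,1] "map" : (S/(PP/NP))/NP
    [1,6] (PP/NP)/NP   <
      [1,5] S   >
        [1,4] S/NP   >S
          [1,3] (S/NP)/NP   >
            [1,2] "built" : ((S/NP)/NP)/PP
            [2,3] "city" : PP
          [3,4] "sent" : NP/NP
        [4,5] "with" : NP
      [5,6] "river" : ((PP/NP)/NP)\S
  [6,7] "from" : NP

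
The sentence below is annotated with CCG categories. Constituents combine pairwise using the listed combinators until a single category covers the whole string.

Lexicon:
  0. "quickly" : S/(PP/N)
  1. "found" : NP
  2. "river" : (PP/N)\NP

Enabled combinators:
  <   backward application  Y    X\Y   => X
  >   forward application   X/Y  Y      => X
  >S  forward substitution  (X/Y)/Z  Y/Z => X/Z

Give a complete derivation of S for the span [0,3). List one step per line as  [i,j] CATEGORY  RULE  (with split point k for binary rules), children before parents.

[0,3] S   >
  [0,1] "quickly" : S/(PP/N)
  [1,3] PP/N   <
    [1,2] "found" : NP
    [2,3] "river" : (PP/N)\NP

[0,1] S/(PP/N)  lex  "quickly"
[1,2] NP  lex  "found"
[2,3] (PP/N)\NP  lex  "river"
[1,3] PP/N  <  k=2
[0,3] S  >  k=1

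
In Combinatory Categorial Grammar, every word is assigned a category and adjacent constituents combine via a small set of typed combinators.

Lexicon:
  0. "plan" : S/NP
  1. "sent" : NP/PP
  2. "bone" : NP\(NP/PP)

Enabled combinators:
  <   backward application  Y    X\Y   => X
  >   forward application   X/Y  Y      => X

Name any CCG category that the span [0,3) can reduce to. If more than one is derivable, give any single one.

S

[0,3] S   >
  [0,1] "plan" : S/NP
  [1,3] NP   <
    [1,2] "sent" : NP/PP
    [2,3] "bone" : NP\(NP/PP)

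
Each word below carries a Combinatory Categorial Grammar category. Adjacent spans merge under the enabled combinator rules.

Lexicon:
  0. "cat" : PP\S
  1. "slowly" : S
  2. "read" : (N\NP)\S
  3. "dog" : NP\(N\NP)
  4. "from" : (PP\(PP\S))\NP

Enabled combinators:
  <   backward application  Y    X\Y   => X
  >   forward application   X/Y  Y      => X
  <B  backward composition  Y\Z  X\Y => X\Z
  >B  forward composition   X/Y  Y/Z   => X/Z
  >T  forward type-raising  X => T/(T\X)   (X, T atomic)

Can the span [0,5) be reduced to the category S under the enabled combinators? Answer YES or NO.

NO

PP\S S (N\NP)\S NP\(N\NP) (PP\(PP\S))\NP
CKY chart[0,5] = {N/(N\PP), NP/(NP\PP), PP, PP/(PP\PP), S/(S\PP)}; S ∉ chart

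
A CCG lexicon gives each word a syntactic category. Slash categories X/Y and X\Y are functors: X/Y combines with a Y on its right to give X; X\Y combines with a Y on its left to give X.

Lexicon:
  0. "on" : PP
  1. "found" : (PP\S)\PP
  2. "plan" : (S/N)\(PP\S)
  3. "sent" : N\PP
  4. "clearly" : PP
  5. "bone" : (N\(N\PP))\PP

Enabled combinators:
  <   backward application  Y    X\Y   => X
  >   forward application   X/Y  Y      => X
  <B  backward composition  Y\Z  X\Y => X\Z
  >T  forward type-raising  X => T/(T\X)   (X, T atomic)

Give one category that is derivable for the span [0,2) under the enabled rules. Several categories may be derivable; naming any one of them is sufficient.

PP\S

[0,6] S   >
  [0,3] S/N   <
    [0,2] PP\S   <
      [0,1] "on" : PP
      [1,2] "found" : (PP\S)\PP
    [2,3] "plan" : (S/N)\(PP\S)
  [3,6] N   <
    [3,4] "sent" : N\PP
    [4,6] N\(N\PP)   <
      [4,5] "clearly" : PP
      [5,6] "bone" : (N\(N\PP))\PP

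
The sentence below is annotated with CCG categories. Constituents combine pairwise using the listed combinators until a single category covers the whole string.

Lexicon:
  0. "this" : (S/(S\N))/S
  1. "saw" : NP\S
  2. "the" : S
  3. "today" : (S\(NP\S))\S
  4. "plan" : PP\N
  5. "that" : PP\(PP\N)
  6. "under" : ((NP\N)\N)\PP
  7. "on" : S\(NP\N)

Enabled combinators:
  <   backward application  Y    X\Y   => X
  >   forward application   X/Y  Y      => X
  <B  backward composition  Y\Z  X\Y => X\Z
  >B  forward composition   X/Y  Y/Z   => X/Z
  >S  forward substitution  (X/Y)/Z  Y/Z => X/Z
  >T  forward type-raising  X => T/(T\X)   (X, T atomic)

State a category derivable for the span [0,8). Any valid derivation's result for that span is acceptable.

S

[0,8] S   >
  [0,4] S/(S\N)   >
    [0,1] "this" : (S/(S\N))/S
    [1,4] S   <
      [1,2] "saw" : NP\S
      [2,4] S\(NP\S)   <
        [2,3] "the" : S
        [3,4] "today" : (S\(NP\S))\S
  [4,8] S\N   <B
    [4,7] (NP\N)\N   <
      [4,6] PP   <
        [4,5] "plan" : PP\N
        [5,6] "that" : PP\(PP\N)
      [6,7] "under" : ((NP\N)\N)\PP
    [7,8] "on" : S\(NP\N)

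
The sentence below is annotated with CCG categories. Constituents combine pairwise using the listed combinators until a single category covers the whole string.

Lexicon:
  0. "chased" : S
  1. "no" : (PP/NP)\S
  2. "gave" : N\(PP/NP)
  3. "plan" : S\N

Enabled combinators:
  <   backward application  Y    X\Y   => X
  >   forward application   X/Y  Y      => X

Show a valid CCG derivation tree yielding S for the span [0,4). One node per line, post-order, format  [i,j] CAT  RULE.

[0,4] S   <
  [0,3] N   <
    [0,2] PP/NP   <
      [0,1] "chased" : S
      [1,2] "no" : (PP/NP)\S
    [2,3] "gave" : N\(PP/NP)
  [3,4] "plan" : S\N

[0,1] S  lex  "chased"
[1,2] (PP/NP)\S  lex  "no"
[0,2] PP/NP  <  k=1
[2,3] N\(PP/NP)  lex  "gave"
[0,3] N  <  k=2
[3,4] S\N  lex  "plan"
[0,4] S  <  k=3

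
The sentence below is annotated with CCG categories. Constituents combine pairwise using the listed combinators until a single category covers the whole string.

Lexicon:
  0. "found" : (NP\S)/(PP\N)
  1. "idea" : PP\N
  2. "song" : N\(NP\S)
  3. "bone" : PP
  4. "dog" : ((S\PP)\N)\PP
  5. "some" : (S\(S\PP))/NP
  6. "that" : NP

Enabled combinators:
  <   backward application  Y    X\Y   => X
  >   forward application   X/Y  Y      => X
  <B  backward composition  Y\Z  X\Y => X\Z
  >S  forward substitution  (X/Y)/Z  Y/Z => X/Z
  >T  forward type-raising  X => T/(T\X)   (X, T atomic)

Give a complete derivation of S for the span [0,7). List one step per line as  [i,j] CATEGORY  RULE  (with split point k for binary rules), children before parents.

[0,1] (NP\S)/(PP\N)  lex  "found"
[1,2] PP\N  lex  "idea"
[0,2] NP\S  >  k=1
[2,3] N\(NP\S)  lex  "song"
[0,3] N  <  k=2
[3,4] PP  lex  "bone"
[4,5] ((S\PP)\N)\PP  lex  "dog"
[3,5] (S\PP)\N  <  k=4
[0,5] S\PP  <  k=3
[5,6] (S\(S\PP))/NP  lex  "some"
[6,7] NP  lex  "that"
[5,7] S\(S\PP)  >  k=6
[0,7] S  <  k=5

[0,7] S   <
  [0,5] S\PP   <
    [0,3] N   <
      [0,2] NP\S   >
        [0,1] "found" : (NP\S)/(PP\N)
        [1,2] "idea" : PP\N
      [2,3] "song" : N\(NP\S)
    [3,5] (S\PP)\N   <
      [3,4] "bone" : PP
      [4,5] "dog" : ((S\PP)\N)\PP
  [5,7] S\(S\PP)   >
    [5,6] "some" : (S\(S\PP))/NP
    [6,7] "that" : NP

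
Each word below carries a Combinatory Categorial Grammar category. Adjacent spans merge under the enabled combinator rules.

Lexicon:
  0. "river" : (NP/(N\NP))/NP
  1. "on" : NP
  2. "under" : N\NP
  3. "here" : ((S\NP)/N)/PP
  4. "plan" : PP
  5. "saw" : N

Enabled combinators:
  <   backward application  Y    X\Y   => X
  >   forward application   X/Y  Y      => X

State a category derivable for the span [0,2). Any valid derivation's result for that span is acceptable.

NP/(N\NP)

[0,6] S   <
  [0,3] NP   >
    [0,2] NP/(N\NP)   >
      [0,1] "river" : (NP/(N\NP))/NP
      [1,2] "on" : NP
    [2,3] "under" : N\NP
  [3,6] S\NP   >
    [3,5] (S\NP)/N   >
      [3,4] "here" : ((S\NP)/N)/PP
      [4,5] "plan" : PP
    [5,6] "saw" : N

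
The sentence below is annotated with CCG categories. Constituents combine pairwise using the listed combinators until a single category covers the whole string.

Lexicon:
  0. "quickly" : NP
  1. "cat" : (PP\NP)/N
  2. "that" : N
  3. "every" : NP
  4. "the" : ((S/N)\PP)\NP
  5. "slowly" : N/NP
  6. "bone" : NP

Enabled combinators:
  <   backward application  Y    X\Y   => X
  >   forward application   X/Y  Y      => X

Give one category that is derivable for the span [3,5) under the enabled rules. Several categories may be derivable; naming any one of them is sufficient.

[0,7] S   >
  [0,5] S/N   <
    [0,3] PP   <
      [0,1] "quickly" : NP
      [1,3] PP\NP   >
        [1,2] "cat" : (PP\NP)/N
        [2,3] "that" : N
    [3,5] (S/N)\PP   <
      [3,4] "every" : NP
      [4,5] "the" : ((S/N)\PP)\NP
  [5,7] N   >
    [5,6] "slowly" : N/NP
    [6,7] "bone" : NP

(S/N)\PP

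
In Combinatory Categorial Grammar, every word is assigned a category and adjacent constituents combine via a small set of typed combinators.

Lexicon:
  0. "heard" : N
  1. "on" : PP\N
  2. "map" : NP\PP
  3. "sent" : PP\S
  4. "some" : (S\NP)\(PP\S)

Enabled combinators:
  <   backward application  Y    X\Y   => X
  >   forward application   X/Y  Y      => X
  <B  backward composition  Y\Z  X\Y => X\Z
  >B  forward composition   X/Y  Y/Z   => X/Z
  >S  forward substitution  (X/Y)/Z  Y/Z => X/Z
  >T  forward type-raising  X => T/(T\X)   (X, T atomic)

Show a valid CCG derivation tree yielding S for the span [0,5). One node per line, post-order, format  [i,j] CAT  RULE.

[0,1] N  lex  "heard"
[1,2] PP\N  lex  "on"
[0,2] PP  <  k=1
[2,3] NP\PP  lex  "map"
[3,4] PP\S  lex  "sent"
[4,5] (S\NP)\(PP\S)  lex  "some"
[3,5] S\NP  <  k=4
[2,5] S\PP  <B  k=3
[0,5] S  <  k=2

[0,5] S   <
  [0,2] PP   <
    [0,1] "heard" : N
    [1,2] "on" : PP\N
  [2,5] S\PP   <B
    [2,3] "map" : NP\PP
    [3,5] S\NP   <
      [3,4] "sent" : PP\S
      [4,5] "some" : (S\NP)\(PP\S)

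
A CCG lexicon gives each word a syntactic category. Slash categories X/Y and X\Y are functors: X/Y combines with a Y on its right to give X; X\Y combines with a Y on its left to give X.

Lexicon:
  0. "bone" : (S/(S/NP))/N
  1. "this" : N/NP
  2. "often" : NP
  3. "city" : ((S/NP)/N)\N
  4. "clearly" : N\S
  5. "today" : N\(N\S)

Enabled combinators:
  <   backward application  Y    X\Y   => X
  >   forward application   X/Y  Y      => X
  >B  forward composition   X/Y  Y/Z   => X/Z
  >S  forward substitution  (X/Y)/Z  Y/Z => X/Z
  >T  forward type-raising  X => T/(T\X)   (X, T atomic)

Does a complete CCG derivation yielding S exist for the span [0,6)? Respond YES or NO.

YES

[0,6] S   >
  [0,4] S/N   >S
    [0,1] "bone" : (S/(S/NP))/N
    [1,4] (S/NP)/N   <
      [1,3] N   >
        [1,2] "this" : N/NP
        [2,3] "often" : NP
      [3,4] "city" : ((S/NP)/N)\N
  [4,6] N   <
    [4,5] "clearly" : N\S
    [5,6] "today" : N\(N\S)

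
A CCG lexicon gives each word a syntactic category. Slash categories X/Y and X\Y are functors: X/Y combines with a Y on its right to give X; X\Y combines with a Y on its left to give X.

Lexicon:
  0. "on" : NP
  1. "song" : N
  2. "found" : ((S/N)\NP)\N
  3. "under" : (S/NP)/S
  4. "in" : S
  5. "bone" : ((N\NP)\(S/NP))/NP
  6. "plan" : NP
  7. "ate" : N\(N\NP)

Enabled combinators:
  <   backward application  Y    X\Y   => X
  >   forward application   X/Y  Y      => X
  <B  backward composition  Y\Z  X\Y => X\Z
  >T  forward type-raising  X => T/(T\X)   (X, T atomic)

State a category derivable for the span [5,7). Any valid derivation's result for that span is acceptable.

[0,8] S   >
  [0,3] S/N   <
    [0,1] "on" : NP
    [1,3] (S/N)\NP   <
      [1,2] "song" : N
      [2,3] "found" : ((S/N)\NP)\N
  [3,8] N   <
    [3,7] N\NP   <
      [3,5] S/NP   >
        [3,4] "under" : (S/NP)/S
        [4,5] "in" : S
      [5,7] (N\NP)\(S/NP)   >
        [5,6] "bone" : ((N\NP)\(S/NP))/NP
        [6,7] "plan" : NP
    [7,8] "ate" : N\(N\NP)

(N\NP)\(S/NP)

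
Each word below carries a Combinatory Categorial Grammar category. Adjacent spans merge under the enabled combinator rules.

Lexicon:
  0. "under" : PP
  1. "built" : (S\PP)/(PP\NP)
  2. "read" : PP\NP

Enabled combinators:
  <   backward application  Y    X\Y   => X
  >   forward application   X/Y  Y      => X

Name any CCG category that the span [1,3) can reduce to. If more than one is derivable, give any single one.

S\PP

[0,3] S   <
  [0,1] "under" : PP
  [1,3] S\PP   >
    [1,2] "built" : (S\PP)/(PP\NP)
    [2,3] "read" : PP\NP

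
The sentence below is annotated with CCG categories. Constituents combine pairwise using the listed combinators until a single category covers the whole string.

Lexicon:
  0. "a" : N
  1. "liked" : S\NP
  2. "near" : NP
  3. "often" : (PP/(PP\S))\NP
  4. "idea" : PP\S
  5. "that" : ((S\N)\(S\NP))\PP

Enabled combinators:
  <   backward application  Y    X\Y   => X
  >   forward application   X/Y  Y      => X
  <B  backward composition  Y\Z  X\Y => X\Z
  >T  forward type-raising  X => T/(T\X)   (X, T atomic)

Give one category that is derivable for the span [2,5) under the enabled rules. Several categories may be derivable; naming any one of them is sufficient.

PP

[0,6] S   >
  [0,1] S/(S\N)   >T
    [0,1] "a" : N
  [1,6] S\N   <
    [1,2] "liked" : S\NP
    [2,6] (S\N)\(S\NP)   <
      [2,5] PP   >
        [2,4] PP/(PP\S)   <
          [2,3] "near" : NP
          [3,4] "often" : (PP/(PP\S))\NP
        [4,5] "idea" : PP\S
      [5,6] "that" : ((S\N)\(S\NP))\PP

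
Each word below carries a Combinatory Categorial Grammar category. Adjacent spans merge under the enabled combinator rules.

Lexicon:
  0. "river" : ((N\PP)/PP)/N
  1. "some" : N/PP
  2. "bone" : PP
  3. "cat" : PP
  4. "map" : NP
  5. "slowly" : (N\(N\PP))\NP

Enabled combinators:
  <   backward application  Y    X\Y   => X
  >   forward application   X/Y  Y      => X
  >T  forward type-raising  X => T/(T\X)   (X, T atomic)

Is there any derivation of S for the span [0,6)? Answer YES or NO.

NO

((N\PP)/PP)/N N/PP PP PP NP (N\(N\PP))\NP
CKY chart[0,6] = {N, N/(N\N), NP/(NP\N), PP/(PP\N), S/(S\N)}; S ∉ chart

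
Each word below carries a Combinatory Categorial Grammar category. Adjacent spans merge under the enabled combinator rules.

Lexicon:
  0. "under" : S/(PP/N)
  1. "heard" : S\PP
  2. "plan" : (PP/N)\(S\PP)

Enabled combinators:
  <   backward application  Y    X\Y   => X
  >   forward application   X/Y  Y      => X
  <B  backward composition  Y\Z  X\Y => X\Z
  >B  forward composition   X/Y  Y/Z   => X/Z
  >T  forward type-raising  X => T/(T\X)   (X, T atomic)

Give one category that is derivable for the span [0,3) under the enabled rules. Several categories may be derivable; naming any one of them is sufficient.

S

[0,3] S   >
  [0,1] "under" : S/(PP/N)
  [1,3] PP/N   <
    [1,2] "heard" : S\PP
    [2,3] "plan" : (PP/N)\(S\PP)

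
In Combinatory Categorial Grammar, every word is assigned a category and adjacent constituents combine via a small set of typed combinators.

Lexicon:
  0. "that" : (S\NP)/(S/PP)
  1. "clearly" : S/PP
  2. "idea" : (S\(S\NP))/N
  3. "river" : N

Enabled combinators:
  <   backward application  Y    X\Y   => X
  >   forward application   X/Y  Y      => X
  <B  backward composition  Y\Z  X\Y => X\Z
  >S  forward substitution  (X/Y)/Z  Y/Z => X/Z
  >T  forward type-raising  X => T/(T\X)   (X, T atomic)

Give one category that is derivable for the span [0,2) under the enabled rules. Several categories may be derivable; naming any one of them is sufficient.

[0,4] S   <
  [0,2] S\NP   >
    [0,1] "that" : (S\NP)/(S/PP)
    [1,2] "clearly" : S/PP
  [2,4] S\(S\NP)   >
    [2,3] "idea" : (S\(S\NP))/N
    [3,4] "river" : N

S\NP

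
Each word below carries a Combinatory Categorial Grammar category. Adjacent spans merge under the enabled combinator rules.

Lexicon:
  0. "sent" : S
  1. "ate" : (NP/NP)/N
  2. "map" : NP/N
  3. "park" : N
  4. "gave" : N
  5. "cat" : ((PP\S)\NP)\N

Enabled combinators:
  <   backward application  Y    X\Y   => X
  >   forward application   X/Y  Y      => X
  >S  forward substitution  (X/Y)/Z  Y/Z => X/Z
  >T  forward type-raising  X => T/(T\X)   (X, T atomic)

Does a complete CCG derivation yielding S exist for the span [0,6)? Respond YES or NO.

S (NP/NP)/N NP/N N N ((PP\S)\NP)\N
CKY chart[0,6] = {N/(N\PP), NP/(NP\PP), PP, PP/(PP\PP), S/(S\PP)}; S ∉ chart

NO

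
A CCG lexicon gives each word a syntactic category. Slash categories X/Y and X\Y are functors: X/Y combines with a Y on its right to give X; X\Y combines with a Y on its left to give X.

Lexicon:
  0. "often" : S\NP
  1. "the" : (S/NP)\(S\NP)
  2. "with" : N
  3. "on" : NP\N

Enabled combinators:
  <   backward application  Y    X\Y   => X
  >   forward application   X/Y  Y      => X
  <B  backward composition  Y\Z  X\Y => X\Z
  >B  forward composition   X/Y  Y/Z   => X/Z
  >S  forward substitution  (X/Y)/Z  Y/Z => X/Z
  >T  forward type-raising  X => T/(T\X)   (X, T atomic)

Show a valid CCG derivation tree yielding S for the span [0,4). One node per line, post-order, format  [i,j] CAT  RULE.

[0,4] S   >
  [0,2] S/NP   <
    [0,1] "often" : S\NP
    [1,2] "the" : (S/NP)\(S\NP)
  [2,4] NP   >
    [2,3] NP/(NP\N)   >T
      [2,3] "with" : N
    [3,4] "on" : NP\N

[0,1] S\NP  lex  "often"
[1,2] (S/NP)\(S\NP)  lex  "the"
[0,2] S/NP  <  k=1
[2,3] N  lex  "with"
[2,3] NP/(NP\N)  >T
[3,4] NP\N  lex  "on"
[2,4] NP  >  k=3
[0,4] S  >  k=2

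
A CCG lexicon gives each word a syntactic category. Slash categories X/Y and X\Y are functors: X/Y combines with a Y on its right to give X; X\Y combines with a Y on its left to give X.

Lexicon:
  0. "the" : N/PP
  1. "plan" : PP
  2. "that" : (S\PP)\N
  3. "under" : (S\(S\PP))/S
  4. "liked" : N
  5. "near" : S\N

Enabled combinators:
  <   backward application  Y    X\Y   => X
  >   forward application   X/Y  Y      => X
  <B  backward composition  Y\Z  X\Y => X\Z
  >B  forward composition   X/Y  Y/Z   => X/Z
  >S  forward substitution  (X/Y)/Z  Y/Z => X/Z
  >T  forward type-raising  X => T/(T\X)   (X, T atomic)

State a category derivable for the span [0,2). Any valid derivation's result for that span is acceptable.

[0,6] S   <
  [0,3] S\PP   <
    [0,2] N   >
      [0,1] "the" : N/PP
      [1,2] "plan" : PP
    [2,3] "that" : (S\PP)\N
  [3,6] S\(S\PP)   >
    [3,4] "under" : (S\(S\PP))/S
    [4,6] S   <
      [4,5] "liked" : N
      [5,6] "near" : S\N

N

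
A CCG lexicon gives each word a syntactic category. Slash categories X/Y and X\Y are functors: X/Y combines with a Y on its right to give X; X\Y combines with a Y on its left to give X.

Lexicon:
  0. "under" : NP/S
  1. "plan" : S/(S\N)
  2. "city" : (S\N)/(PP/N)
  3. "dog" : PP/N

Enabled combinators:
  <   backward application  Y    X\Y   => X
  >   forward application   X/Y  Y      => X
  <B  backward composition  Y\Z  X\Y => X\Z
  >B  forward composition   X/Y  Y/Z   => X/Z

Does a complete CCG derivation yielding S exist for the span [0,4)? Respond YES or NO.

NO

NP/S S/(S\N) (S\N)/(PP/N) PP/N
CKY chart[0,4] = {NP}; S ∉ chart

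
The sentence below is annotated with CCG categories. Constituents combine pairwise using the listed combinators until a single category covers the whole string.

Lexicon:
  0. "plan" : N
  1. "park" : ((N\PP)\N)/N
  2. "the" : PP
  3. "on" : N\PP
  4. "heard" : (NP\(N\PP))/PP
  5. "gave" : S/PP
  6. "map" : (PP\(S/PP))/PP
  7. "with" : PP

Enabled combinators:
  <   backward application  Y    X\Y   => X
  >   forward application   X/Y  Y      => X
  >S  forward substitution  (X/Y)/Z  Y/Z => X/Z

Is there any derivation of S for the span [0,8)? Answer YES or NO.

N ((N\PP)\N)/N PP N\PP (NP\(N\PP))/PP S/PP (PP\(S/PP))/PP PP
CKY chart[0,8] = {NP}; S ∉ chart

NO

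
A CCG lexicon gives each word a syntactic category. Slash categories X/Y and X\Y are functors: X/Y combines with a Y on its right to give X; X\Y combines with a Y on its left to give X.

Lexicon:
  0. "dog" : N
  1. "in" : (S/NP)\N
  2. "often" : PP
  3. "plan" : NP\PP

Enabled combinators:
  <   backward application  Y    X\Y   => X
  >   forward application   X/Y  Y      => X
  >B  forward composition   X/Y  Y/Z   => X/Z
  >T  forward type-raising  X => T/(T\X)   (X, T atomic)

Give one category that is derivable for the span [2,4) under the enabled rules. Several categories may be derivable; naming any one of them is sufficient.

[0,4] S   >
  [0,2] S/NP   <
    [0,1] "dog" : N
    [1,2] "in" : (S/NP)\N
  [2,4] NP   <
    [2,3] "often" : PP
    [3,4] "plan" : NP\PP

NP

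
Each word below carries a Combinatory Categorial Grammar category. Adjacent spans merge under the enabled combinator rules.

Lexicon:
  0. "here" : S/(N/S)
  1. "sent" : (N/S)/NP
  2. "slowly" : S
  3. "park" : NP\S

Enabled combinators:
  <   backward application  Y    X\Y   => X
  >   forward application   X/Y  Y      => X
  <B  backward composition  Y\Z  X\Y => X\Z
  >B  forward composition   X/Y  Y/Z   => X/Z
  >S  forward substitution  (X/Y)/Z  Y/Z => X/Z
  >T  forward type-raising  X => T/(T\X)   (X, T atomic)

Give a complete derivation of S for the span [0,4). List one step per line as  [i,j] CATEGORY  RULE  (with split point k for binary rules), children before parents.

[0,4] S   >
  [0,1] "here" : S/(N/S)
  [1,4] N/S   >
    [1,2] "sent" : (N/S)/NP
    [2,4] NP   <
      [2,3] "slowly" : S
      [3,4] "park" : NP\S

[0,1] S/(N/S)  lex  "here"
[1,2] (N/S)/NP  lex  "sent"
[2,3] S  lex  "slowly"
[3,4] NP\S  lex  "park"
[2,4] NP  <  k=3
[1,4] N/S  >  k=2
[0,4] S  >  k=1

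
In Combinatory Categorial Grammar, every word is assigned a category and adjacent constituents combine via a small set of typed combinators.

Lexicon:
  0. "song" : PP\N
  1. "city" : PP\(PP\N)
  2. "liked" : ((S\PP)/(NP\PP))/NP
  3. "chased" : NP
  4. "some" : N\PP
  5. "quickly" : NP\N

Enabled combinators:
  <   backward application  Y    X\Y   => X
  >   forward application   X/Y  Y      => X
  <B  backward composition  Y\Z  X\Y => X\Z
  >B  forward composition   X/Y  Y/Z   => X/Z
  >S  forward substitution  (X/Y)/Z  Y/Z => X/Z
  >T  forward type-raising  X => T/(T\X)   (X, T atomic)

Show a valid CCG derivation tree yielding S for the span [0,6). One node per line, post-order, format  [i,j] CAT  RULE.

[0,1] PP\N  lex  "song"
[1,2] PP\(PP\N)  lex  "city"
[0,2] PP  <  k=1
[2,3] ((S\PP)/(NP\PP))/NP  lex  "liked"
[3,4] NP  lex  "chased"
[2,4] (S\PP)/(NP\PP)  >  k=3
[4,5] N\PP  lex  "some"
[5,6] NP\N  lex  "quickly"
[4,6] NP\PP  <B  k=5
[2,6] S\PP  >  k=4
[0,6] S  <  k=2

[0,6] S   <
  [0,2] PP   <
    [0,1] "song" : PP\N
    [1,2] "city" : PP\(PP\N)
  [2,6] S\PP   >
    [2,4] (S\PP)/(NP\PP)   >
      [2,3] "liked" : ((S\PP)/(NP\PP))/NP
      [3,4] "chased" : NP
    [4,6] NP\PP   <B
      [4,5] "some" : N\PP
      [5,6] "quickly" : NP\N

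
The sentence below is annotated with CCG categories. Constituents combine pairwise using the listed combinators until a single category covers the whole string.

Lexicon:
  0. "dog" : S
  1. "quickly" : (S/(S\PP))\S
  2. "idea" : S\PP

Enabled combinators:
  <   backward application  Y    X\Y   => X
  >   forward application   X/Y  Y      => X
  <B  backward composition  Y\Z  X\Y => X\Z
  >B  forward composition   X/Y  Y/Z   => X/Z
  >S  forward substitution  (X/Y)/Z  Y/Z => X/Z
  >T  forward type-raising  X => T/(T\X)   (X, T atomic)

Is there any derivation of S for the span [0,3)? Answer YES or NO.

YES

[0,3] S   >
  [0,2] S/(S\PP)   <
    [0,1] "dog" : S
    [1,2] "quickly" : (S/(S\PP))\S
  [2,3] "idea" : S\PP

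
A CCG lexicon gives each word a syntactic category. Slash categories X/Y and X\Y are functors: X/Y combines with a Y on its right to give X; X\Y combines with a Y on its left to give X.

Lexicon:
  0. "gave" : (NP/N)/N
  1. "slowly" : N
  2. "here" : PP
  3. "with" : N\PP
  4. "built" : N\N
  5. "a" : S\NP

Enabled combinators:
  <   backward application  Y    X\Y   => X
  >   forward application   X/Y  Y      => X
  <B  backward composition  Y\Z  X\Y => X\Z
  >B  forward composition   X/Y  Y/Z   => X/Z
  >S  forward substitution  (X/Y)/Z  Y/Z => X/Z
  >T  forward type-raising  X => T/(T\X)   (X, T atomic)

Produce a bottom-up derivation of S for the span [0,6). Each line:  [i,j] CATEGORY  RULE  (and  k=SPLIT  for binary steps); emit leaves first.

[0,1] (NP/N)/N  lex  "gave"
[1,2] N  lex  "slowly"
[0,2] NP/N  >  k=1
[2,3] PP  lex  "here"
[2,3] N/(N\PP)  >T
[3,4] N\PP  lex  "with"
[4,5] N\N  lex  "built"
[3,5] N\PP  <B  k=4
[2,5] N  >  k=3
[0,5] NP  >  k=2
[5,6] S\NP  lex  "a"
[0,6] S  <  k=5

[0,6] S   <
  [0,5] NP   >
    [0,2] NP/N   >
      [0,1] "gave" : (NP/N)/N
      [1,2] "slowly" : N
    [2,5] N   >
      [2,3] N/(N\PP)   >T
        [2,3] "here" : PP
      [3,5] N\PP   <B
        [3,4] "with" : N\PP
        [4,5] "built" : N\N
  [5,6] "a" : S\NP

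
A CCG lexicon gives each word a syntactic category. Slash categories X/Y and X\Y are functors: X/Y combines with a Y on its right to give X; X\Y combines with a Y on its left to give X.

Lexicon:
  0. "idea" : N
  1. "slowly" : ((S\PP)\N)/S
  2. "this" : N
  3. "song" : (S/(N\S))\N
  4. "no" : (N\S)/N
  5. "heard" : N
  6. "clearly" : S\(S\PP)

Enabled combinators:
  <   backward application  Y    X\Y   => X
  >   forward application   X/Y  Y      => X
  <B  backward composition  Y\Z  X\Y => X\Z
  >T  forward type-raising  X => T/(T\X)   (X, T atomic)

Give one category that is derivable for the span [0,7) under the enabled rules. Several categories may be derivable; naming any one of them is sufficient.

[0,7] S   <
  [0,6] S\PP   <
    [0,1] "idea" : N
    [1,6] (S\PP)\N   >
      [1,2] "slowly" : ((S\PP)\N)/S
      [2,6] S   >
        [2,4] S/(N\S)   <
          [2,3] "this" : N
          [3,4] "song" : (S/(N\S))\N
        [4,6] N\S   >
          [4,5] "no" : (N\S)/N
          [5,6] "heard" : N
  [6,7] "clearly" : S\(S\PP)

S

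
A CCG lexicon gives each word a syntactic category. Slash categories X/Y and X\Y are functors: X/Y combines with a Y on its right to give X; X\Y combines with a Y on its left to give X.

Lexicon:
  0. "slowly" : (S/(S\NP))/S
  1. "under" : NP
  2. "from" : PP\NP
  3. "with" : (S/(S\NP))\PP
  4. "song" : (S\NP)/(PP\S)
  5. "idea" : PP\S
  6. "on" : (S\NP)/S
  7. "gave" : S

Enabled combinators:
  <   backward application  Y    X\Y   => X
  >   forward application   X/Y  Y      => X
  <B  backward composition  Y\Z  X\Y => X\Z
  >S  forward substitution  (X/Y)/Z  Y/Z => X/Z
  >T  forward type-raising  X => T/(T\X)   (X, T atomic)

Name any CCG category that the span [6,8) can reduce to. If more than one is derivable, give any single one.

[0,8] S   >
  [0,6] S/(S\NP)   >
    [0,1] "slowly" : (S/(S\NP))/S
    [1,6] S   >
      [1,4] S/(S\NP)   <
        [1,3] PP   >
          [1,2] PP/(PP\NP)   >T
            [1,2] "under" : NP
          [2,3] "from" : PP\NP
        [3,4] "with" : (S/(S\NP))\PP
      [4,6] S\NP   >
        [4,5] "song" : (S\NP)/(PP\S)
        [5,6] "idea" : PP\S
  [6,8] S\NP   >
    [6,7] "on" : (S\NP)/S
    [7,8] "gave" : S

S\NP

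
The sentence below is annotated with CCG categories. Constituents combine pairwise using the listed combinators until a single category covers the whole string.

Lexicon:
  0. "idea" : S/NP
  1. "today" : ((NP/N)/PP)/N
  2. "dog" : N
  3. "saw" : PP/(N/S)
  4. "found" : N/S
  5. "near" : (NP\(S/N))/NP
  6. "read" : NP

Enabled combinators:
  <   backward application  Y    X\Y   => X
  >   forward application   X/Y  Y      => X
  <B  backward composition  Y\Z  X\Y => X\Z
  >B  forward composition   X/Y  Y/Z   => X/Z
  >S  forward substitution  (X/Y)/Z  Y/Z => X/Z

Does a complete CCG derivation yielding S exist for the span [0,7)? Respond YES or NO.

NO

S/NP ((NP/N)/PP)/N N PP/(N/S) N/S (NP\(S/N))/NP NP
CKY chart[0,7] = {NP}; S ∉ chart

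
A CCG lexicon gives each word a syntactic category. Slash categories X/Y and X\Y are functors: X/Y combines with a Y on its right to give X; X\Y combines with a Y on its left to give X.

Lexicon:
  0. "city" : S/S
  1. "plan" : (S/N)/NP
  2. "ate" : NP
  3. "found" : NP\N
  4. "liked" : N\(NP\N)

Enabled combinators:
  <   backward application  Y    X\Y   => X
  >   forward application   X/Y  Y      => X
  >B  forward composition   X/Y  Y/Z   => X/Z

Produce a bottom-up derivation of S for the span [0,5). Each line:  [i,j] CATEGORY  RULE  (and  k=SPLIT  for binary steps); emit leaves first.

[0,1] S/S  lex  "city"
[1,2] (S/N)/NP  lex  "plan"
[2,3] NP  lex  "ate"
[1,3] S/N  >  k=2
[0,3] S/N  >B  k=1
[3,4] NP\N  lex  "found"
[4,5] N\(NP\N)  lex  "liked"
[3,5] N  <  k=4
[0,5] S  >  k=3

[0,5] S   >
  [0,3] S/N   >B
    [0,1] "city" : S/S
    [1,3] S/N   >
      [1,2] "plan" : (S/N)/NP
      [2,3] "ate" : NP
  [3,5] N   <
    [3,4] "found" : NP\N
    [4,5] "liked" : N\(NP\N)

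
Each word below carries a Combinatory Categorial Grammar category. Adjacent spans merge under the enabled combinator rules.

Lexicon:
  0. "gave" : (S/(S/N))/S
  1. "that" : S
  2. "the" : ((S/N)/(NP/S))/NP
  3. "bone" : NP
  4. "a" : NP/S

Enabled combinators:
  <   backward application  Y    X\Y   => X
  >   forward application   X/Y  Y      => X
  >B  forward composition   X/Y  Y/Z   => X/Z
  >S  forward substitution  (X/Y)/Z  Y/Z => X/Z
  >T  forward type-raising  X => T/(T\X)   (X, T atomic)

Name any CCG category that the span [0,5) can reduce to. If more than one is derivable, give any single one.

S

[0,5] S   >
  [0,2] S/(S/N)   >
    [0,1] "gave" : (S/(S/N))/S
    [1,2] "that" : S
  [2,5] S/N   >
    [2,4] (S/N)/(NP/S)   >
      [2,3] "the" : ((S/N)/(NP/S))/NP
      [3,4] "bone" : NP
    [4,5] "a" : NP/S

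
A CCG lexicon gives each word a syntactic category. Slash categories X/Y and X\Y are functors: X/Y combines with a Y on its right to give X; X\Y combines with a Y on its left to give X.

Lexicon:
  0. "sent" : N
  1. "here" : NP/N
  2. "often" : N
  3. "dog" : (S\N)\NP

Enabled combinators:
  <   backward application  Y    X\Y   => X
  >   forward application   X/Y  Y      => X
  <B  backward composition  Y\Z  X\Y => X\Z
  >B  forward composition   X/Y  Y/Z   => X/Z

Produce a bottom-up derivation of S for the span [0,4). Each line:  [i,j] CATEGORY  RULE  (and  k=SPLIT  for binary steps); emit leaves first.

[0,4] S   <
  [0,1] "sent" : N
  [1,4] S\N   <
    [1,3] NP   >
      [1,2] "here" : NP/N
      [2,3] "often" : N
    [3,4] "dog" : (S\N)\NP

[0,1] N  lex  "sent"
[1,2] NP/N  lex  "here"
[2,3] N  lex  "often"
[1,3] NP  >  k=2
[3,4] (S\N)\NP  lex  "dog"
[1,4] S\N  <  k=3
[0,4] S  <  k=1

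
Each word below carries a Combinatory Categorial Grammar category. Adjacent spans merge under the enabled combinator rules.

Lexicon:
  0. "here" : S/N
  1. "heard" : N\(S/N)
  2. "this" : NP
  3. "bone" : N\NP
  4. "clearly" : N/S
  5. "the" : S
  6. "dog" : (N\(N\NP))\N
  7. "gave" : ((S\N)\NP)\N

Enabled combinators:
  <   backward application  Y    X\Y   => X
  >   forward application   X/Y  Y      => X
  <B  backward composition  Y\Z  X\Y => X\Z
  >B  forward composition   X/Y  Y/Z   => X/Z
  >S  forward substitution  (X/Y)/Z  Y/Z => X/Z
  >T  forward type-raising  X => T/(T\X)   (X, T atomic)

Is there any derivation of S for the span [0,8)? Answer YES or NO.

YES

[0,8] S   <
  [0,2] N   <
    [0,1] "here" : S/N
    [1,2] "heard" : N\(S/N)
  [2,8] S\N   <
    [2,3] "this" : NP
    [3,8] (S\N)\NP   <
      [3,7] N   <
        [3,4] "bone" : N\NP
        [4,7] N\(N\NP)   <
          [4,6] N   >
            [4,5] "clearly" : N/S
            [5,6] "the" : S
          [6,7] "dog" : (N\(N\NP))\N
      [7,8] "gave" : ((S\N)\NP)\N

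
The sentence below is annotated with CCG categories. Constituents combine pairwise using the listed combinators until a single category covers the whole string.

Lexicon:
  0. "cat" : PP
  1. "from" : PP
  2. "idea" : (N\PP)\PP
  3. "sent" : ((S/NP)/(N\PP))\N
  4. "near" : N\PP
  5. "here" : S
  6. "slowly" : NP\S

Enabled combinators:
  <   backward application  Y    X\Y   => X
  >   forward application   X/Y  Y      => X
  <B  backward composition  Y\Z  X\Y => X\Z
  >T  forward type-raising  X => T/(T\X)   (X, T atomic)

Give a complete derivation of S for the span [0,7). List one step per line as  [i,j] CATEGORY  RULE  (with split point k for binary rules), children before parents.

[0,7] S   >
  [0,5] S/NP   >
    [0,4] (S/NP)/(N\PP)   <
      [0,3] N   >
        [0,1] N/(N\PP)   >T
          [0,1] "cat" : PP
        [1,3] N\PP   <
          [1,2] "from" : PP
          [2,3] "idea" : (N\PP)\PP
      [3,4] "sent" : ((S/NP)/(N\PP))\N
    [4,5] "near" : N\PP
  [5,7] NP   <
    [5,6] "here" : S
    [6,7] "slowly" : NP\S

[0,1] PP  lex  "cat"
[0,1] N/(N\PP)  >T
[1,2] PP  lex  "from"
[2,3] (N\PP)\PP  lex  "idea"
[1,3] N\PP  <  k=2
[0,3] N  >  k=1
[3,4] ((S/NP)/(N\PP))\N  lex  "sent"
[0,4] (S/NP)/(N\PP)  <  k=3
[4,5] N\PP  lex  "near"
[0,5] S/NP  >  k=4
[5,6] S  lex  "here"
[6,7] NP\S  lex  "slowly"
[5,7] NP  <  k=6
[0,7] S  >  k=5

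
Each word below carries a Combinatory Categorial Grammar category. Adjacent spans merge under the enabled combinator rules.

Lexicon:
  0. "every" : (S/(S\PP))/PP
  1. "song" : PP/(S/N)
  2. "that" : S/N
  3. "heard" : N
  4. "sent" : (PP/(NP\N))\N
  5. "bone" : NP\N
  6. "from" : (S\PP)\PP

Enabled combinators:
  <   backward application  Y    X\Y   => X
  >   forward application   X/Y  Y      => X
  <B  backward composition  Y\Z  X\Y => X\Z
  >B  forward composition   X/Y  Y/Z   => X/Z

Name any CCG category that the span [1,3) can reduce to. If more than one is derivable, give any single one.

[0,7] S   >
  [0,3] S/(S\PP)   >
    [0,1] "every" : (S/(S\PP))/PP
    [1,3] PP   >
      [1,2] "song" : PP/(S/N)
      [2,3] "that" : S/N
  [3,7] S\PP   <
    [3,6] PP   >
      [3,5] PP/(NP\N)   <
        [3,4] "heard" : N
        [4,5] "sent" : (PP/(NP\N))\N
      [5,6] "bone" : NP\N
    [6,7] "from" : (S\PP)\PP

PP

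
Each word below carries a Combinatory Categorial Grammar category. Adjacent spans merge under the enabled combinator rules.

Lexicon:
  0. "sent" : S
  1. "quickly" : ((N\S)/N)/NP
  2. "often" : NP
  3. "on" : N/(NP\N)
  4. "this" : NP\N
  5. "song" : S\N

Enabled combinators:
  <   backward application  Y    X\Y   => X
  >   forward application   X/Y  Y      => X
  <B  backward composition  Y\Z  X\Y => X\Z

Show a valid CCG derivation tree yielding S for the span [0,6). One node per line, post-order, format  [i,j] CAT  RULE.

[0,6] S   <
  [0,5] N   <
    [0,1] "sent" : S
    [1,5] N\S   >
      [1,3] (N\S)/N   >
        [1,2] "quickly" : ((N\S)/N)/NP
        [2,3] "often" : NP
      [3,5] N   >
        [3,4] "on" : N/(NP\N)
        [4,5] "this" : NP\N
  [5,6] "song" : S\N

[0,1] S  lex  "sent"
[1,2] ((N\S)/N)/NP  lex  "quickly"
[2,3] NP  lex  "often"
[1,3] (N\S)/N  >  k=2
[3,4] N/(NP\N)  lex  "on"
[4,5] NP\N  lex  "this"
[3,5] N  >  k=4
[1,5] N\S  >  k=3
[0,5] N  <  k=1
[5,6] S\N  lex  "song"
[0,6] S  <  k=5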